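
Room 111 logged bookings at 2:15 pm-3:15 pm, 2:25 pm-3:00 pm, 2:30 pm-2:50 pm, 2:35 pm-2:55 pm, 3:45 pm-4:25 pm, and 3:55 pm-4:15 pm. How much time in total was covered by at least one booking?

1 h 40 min

Merged: 2:15 pm–3:15 pm, 3:45 pm–4:25 pm.
Lengths: 1 h + 40 min = 1 h 40 min.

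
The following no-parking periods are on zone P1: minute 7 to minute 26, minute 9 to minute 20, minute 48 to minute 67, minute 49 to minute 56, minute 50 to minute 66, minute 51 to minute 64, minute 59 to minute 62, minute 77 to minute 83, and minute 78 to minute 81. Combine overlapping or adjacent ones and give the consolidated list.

minute 7 to minute 26, minute 48 to minute 67, minute 77 to minute 83

minute 9 to minute 20 overlaps/touches minute 7 to minute 26 → extend to minute 7 to minute 26.
minute 48 to minute 67 is disjoint → start new block.
minute 49 to minute 56 overlaps/touches minute 48 to minute 67 → extend to minute 48 to minute 67.
minute 50 to minute 66 overlaps/touches minute 48 to minute 67 → extend to minute 48 to minute 67.
minute 51 to minute 64 overlaps/touches minute 48 to minute 67 → extend to minute 48 to minute 67.
minute 59 to minute 62 overlaps/touches minute 48 to minute 67 → extend to minute 48 to minute 67.
minute 77 to minute 83 is disjoint → start new block.
minute 78 to minute 81 overlaps/touches minute 77 to minute 83 → extend to minute 77 to minute 83.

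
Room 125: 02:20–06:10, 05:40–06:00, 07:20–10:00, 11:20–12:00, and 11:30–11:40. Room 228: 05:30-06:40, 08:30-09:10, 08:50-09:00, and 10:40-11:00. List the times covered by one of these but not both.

Merge the first list: 02:20–06:10, 07:20–10:00, 11:20–12:00.
Merge the second list: 05:30–06:40, 08:30–09:10, 10:40–11:00.
Only in the first: 02:20–05:30, 07:20–08:30, 09:10–10:00, 11:20–12:00.
Only in the second: 06:10–06:40, 10:40–11:00.
Together these are the periods covered by exactly one.

02:20–05:30, 06:10–06:40, 07:20–08:30, 09:10–10:00, 10:40–11:00, 11:20–12:00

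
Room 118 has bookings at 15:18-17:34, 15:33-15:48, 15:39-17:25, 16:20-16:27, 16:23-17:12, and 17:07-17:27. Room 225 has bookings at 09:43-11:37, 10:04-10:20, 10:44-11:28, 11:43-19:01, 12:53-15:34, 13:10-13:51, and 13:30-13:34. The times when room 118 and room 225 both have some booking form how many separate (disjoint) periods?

Merge the first list: 15:18–17:34.
Merge the second list: 09:43–11:37, 11:43–19:01.
A ∩ B = 15:18–17:34.
That is 1 disjoint piece.

1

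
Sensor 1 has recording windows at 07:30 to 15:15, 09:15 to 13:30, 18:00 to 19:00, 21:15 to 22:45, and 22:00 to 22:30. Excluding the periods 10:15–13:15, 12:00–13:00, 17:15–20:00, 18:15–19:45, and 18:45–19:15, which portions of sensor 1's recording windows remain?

07:30-10:15, 13:15-15:15, 21:15-22:45

Merge the first list: 07:30-15:15, 18:00-19:00, 21:15-22:45.
Merge the second list: 10:15-13:15, 17:15-20:00.
07:30-15:15 \ B = 07:30-10:15, 13:15-15:15.
18:00-19:00: entirely removed.
21:15-22:45: nothing removed.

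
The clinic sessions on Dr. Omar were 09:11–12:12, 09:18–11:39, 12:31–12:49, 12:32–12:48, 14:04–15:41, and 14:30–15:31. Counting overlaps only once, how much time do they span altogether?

4 h 56 min

Merged: 09:11–12:12, 12:31–12:49, 14:04–15:41.
Lengths: 3 h 1 min + 18 min + 1 h 37 min = 4 h 56 min.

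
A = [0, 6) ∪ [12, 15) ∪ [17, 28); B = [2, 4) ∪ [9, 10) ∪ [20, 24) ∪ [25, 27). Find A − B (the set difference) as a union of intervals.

[0, 6) \ B = [0, 2), [4, 6).
[12, 15): nothing removed.
[17, 28) \ B = [17, 20), [24, 25), [27, 28).

[0, 2) ∪ [4, 6) ∪ [12, 15) ∪ [17, 20) ∪ [24, 25) ∪ [27, 28)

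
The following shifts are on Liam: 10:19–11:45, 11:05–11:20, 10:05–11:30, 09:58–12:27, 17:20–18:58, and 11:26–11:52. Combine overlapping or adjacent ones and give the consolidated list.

09:58–12:27, 17:20–18:58

Sort by start: 09:58–12:27, 10:05–11:30, 10:19–11:45, 11:05–11:20, 11:26–11:52, 17:20–18:58.
10:05–11:30 overlaps/touches 09:58–12:27 → extend to 09:58–12:27.
10:19–11:45 overlaps/touches 09:58–12:27 → extend to 09:58–12:27.
11:05–11:20 overlaps/touches 09:58–12:27 → extend to 09:58–12:27.
11:26–11:52 overlaps/touches 09:58–12:27 → extend to 09:58–12:27.
17:20–18:58 is disjoint → start new block.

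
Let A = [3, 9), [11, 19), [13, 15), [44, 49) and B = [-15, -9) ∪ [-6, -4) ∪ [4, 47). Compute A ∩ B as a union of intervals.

[4, 9) ∪ [11, 19) ∪ [44, 47)

A, merged: [3, 9), [11, 19), [44, 49).
[3, 9) meets the second set on [4, 9).
[11, 19) meets the second set on [11, 19).
[44, 49) meets the second set on [44, 47).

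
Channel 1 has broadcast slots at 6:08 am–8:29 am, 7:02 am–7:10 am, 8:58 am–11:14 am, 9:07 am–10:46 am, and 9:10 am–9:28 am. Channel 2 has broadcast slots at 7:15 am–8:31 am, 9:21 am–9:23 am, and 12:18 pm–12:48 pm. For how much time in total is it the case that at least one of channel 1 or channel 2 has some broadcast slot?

5 h 9 min

A, merged: 6:08 am-8:29 am, 8:58 am-11:14 am.
A ∪ B = 6:08 am-8:31 am, 8:58 am-11:14 am, 12:18 pm-12:48 pm.
Total: 2 h 23 min + 2 h 16 min + 30 min = 5 h 9 min.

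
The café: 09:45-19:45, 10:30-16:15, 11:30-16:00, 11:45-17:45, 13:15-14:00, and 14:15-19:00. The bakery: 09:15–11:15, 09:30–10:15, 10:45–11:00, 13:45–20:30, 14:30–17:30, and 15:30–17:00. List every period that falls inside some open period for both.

Merge the first list: 09:45–19:45.
Merge the second list: 09:15–11:15, 13:45–20:30.
09:45–19:45 overlaps B on 09:45–11:15, 13:45–19:45.

09:45–11:15, 13:45–19:45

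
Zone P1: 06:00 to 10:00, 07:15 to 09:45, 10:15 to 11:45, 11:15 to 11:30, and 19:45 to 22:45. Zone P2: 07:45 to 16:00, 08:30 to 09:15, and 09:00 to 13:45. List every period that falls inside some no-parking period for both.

First set merges to 06:00–10:00, 10:15–11:45, 19:45–22:45.
Second set merges to 07:45–16:00.
06:00–10:00 ∩ B → 07:45–10:00.
10:15–11:45 ∩ B → 10:15–11:45.
19:45–22:45 meets no B interval.

07:45–10:00, 10:15–11:45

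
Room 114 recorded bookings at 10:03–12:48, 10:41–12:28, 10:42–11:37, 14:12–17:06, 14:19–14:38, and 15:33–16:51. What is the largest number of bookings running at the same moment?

3

At 10:42, 3 of the intervals are simultaneously active.
No point has more.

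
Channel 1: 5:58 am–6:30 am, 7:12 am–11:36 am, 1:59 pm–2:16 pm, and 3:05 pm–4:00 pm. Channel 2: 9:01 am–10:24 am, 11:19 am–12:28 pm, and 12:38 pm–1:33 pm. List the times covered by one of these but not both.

5:58 am-6:30 am, 7:12 am-9:01 am, 10:24 am-11:19 am, 11:36 am-12:28 pm, 12:38 pm-1:33 pm, 1:59 pm-2:16 pm, 3:05 pm-4:00 pm

A but not B: 5:58 am-6:30 am, 7:12 am-9:01 am, 10:24 am-11:19 am, 1:59 pm-2:16 pm, 3:05 pm-4:00 pm.
B but not A: 11:36 am-12:28 pm, 12:38 pm-1:33 pm.
Combining gives A △ B.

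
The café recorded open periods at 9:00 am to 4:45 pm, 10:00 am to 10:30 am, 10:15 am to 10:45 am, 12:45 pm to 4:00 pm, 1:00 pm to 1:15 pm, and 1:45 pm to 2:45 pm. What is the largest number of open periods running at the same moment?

3

Sweep endpoints in order; track running count of active intervals.
Peak of 3 reached at 10:15 am.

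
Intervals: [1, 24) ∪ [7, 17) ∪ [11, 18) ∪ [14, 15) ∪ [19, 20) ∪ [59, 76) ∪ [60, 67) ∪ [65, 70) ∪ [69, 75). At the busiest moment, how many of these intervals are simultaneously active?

At 14, 4 of the intervals are simultaneously active.
No point has more.

4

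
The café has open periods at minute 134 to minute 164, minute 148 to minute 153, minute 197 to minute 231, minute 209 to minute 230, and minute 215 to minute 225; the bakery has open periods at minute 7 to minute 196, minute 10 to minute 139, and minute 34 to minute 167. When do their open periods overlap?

minute 134 to minute 164

A, merged: minute 134 to minute 164, minute 197 to minute 231.
B, merged: minute 7 to minute 196.
minute 134 to minute 164 overlaps B on minute 134 to minute 164.
minute 197 to minute 231 falls entirely outside B.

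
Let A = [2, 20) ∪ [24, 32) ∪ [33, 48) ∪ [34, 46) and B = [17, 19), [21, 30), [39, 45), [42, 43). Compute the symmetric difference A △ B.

A, merged: [2, 20), [24, 32), [33, 48).
B, merged: [17, 19), [21, 30), [39, 45).
A \ B = [2, 17), [19, 20), [30, 32), [33, 39), [45, 48).
B \ A = [21, 24).
Union of the two gives the symmetric difference.

[2, 17) ∪ [19, 20) ∪ [21, 24) ∪ [30, 32) ∪ [33, 39) ∪ [45, 48)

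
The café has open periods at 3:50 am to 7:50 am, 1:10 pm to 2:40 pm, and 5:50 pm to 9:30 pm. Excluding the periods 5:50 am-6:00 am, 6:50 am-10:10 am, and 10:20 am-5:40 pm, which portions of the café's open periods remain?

3:50 am–7:50 am \ B = 3:50 am–5:50 am, 6:00 am–6:50 am.
1:10 pm–2:40 pm: entirely removed.
5:50 pm–9:30 pm: nothing removed.

3:50 am–5:50 am, 6:00 am–6:50 am, 5:50 pm–9:30 pm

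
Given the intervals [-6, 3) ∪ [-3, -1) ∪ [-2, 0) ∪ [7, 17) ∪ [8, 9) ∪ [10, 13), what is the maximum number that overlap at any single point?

At -2, 3 of the intervals are simultaneously active.
No point has more.

3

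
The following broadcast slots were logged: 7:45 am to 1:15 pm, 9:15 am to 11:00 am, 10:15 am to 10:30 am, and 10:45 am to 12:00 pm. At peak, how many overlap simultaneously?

At 10:15 am, 3 of the intervals are simultaneously active.
No point has more.

3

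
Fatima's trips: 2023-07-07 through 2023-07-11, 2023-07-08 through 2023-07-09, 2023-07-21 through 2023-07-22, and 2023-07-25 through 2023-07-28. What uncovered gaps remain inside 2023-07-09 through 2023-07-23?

2023-07-12 through 2023-07-20, 2023-07-23 through 2023-07-23

After merging, the occupied span is 2023-07-07 through 2023-07-11, 2023-07-21 through 2023-07-22, 2023-07-25 through 2023-07-28.
Uncovered inside 2023-07-09 through 2023-07-23: 2023-07-12 through 2023-07-20, 2023-07-23 through 2023-07-23.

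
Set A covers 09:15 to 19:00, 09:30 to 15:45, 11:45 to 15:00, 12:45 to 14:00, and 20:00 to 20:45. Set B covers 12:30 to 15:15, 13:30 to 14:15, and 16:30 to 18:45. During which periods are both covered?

12:30–15:15, 16:30–18:45

A, merged: 09:15–19:00, 20:00–20:45.
B, merged: 12:30–15:15, 16:30–18:45.
09:15–19:00 overlaps B on 12:30–15:15, 16:30–18:45.
20:00–20:45 falls entirely outside B.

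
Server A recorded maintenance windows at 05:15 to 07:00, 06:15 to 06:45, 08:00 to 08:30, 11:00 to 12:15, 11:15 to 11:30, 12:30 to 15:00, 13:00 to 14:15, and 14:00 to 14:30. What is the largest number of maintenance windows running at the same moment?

3

Walk the sorted start/end points keeping a running depth.
The depth first hits 3 at 14:00.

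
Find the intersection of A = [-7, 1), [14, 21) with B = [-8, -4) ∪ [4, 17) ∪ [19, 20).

[-7, -4) ∪ [14, 17) ∪ [19, 20)

[-7, 1) overlaps B on [-7, -4).
[14, 21) overlaps B on [14, 17), [19, 20).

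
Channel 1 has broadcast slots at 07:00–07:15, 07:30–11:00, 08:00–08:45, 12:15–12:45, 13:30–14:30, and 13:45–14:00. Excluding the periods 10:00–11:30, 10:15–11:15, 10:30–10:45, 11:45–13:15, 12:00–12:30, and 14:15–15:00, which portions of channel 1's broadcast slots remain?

07:00–07:15, 07:30–10:00, 13:30–14:15

First set merges to 07:00–07:15, 07:30–11:00, 12:15–12:45, 13:30–14:30.
Second set merges to 10:00–11:30, 11:45–13:15, 14:15–15:00.
07:00–07:15: no B overlap → unchanged.
07:30–11:00 minus B → 07:30–10:00.
12:15–12:45: fully covered by B → removed.
13:30–14:30 minus B → 13:30–14:15.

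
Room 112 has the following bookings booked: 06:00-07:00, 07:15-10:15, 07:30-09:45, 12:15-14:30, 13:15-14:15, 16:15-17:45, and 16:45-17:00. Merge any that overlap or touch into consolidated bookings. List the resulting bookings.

07:15–10:15 is disjoint → start new block.
07:30–09:45 overlaps/touches 07:15–10:15 → extend to 07:15–10:15.
12:15–14:30 is disjoint → start new block.
13:15–14:15 overlaps/touches 12:15–14:30 → extend to 12:15–14:30.
16:15–17:45 is disjoint → start new block.
16:45–17:00 overlaps/touches 16:15–17:45 → extend to 16:15–17:45.

06:00–07:00, 07:15–10:15, 12:15–14:30, 16:15–17:45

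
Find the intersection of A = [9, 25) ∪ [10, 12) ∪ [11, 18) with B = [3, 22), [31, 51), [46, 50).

[9, 22)

A, merged: [9, 25).
B, merged: [3, 22), [31, 51).
[9, 25) meets the second set on [9, 22).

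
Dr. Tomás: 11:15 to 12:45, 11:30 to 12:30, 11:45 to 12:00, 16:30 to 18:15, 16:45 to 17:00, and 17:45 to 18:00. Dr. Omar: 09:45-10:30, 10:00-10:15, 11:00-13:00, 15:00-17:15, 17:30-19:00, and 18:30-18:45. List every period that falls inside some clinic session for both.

11:15–12:45, 16:30–17:15, 17:30–18:15

First set merges to 11:15–12:45, 16:30–18:15.
Second set merges to 09:45–10:30, 11:00–13:00, 15:00–17:15, 17:30–19:00.
11:15–12:45 meets the second set on 11:15–12:45.
16:30–18:15 meets the second set on 16:30–17:15, 17:30–18:15.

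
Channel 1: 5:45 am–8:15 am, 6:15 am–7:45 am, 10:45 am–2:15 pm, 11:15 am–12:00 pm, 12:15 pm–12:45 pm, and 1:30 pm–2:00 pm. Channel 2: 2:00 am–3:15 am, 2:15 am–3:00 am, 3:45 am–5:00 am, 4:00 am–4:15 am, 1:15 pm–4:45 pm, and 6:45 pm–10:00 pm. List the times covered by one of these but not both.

2:00 am–3:15 am, 3:45 am–5:00 am, 5:45 am–8:15 am, 10:45 am–1:15 pm, 2:15 pm–4:45 pm, 6:45 pm–10:00 pm

A, merged: 5:45 am–8:15 am, 10:45 am–2:15 pm.
B, merged: 2:00 am–3:15 am, 3:45 am–5:00 am, 1:15 pm–4:45 pm, 6:45 pm–10:00 pm.
A but not B: 5:45 am–8:15 am, 10:45 am–1:15 pm.
B but not A: 2:00 am–3:15 am, 3:45 am–5:00 am, 2:15 pm–4:45 pm, 6:45 pm–10:00 pm.
Combining gives A △ B.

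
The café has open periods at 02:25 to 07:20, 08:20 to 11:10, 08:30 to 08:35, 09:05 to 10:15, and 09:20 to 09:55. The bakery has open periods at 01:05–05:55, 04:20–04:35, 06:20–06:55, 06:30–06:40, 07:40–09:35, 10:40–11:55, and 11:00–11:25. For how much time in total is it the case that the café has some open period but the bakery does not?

1 h 55 min

A, merged: 02:25-07:20, 08:20-11:10.
B, merged: 01:05-05:55, 06:20-06:55, 07:40-09:35, 10:40-11:55.
A \ B = 05:55-06:20, 06:55-07:20, 09:35-10:40.
Total: 25 min + 25 min + 1 h 5 min = 1 h 55 min.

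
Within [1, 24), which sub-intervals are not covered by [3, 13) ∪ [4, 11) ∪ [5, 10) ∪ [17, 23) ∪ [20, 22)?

Covered (merged): [3, 13), [17, 23).
Uncovered inside [1, 24): [1, 3), [13, 17), [23, 24).

[1, 3) ∪ [13, 17) ∪ [23, 24)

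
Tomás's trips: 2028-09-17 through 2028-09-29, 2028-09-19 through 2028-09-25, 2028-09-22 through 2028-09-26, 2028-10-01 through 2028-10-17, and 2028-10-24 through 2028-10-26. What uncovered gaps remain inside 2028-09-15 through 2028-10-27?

After merging, the occupied span is 2028-09-17 through 2028-09-29, 2028-10-01 through 2028-10-17, 2028-10-24 through 2028-10-26.
Complement within 2028-09-15 through 2028-10-27: 2028-09-15 through 2028-09-16, 2028-09-30 through 2028-09-30, 2028-10-18 through 2028-10-23, 2028-10-27 through 2028-10-27.

2028-09-15 through 2028-09-16, 2028-09-30 through 2028-09-30, 2028-10-18 through 2028-10-23, 2028-10-27 through 2028-10-27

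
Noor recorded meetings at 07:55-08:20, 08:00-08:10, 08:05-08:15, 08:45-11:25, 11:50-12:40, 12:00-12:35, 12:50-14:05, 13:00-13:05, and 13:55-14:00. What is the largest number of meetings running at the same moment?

At 08:05, 3 of the intervals are simultaneously active.
No point has more.

3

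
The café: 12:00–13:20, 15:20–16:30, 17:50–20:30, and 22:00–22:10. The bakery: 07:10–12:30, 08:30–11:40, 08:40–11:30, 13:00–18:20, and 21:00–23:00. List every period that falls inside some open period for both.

Merge the second list: 07:10–12:30, 13:00–18:20, 21:00–23:00.
12:00–13:20 ∩ B → 12:00–12:30, 13:00–13:20.
15:20–16:30 ∩ B → 15:20–16:30.
17:50–20:30 ∩ B → 17:50–18:20.
22:00–22:10 ∩ B → 22:00–22:10.

12:00–12:30, 13:00–13:20, 15:20–16:30, 17:50–18:20, 22:00–22:10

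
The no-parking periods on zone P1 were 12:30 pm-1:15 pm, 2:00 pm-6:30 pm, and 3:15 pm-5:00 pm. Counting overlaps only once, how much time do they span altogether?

5 h 15 min

Merged: 12:30 pm–1:15 pm, 2:00 pm–6:30 pm.
Lengths: 45 min + 4 h 30 min = 5 h 15 min.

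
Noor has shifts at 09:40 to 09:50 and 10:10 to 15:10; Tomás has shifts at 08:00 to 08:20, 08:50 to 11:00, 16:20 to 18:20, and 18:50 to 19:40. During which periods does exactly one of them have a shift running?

08:00-08:20, 08:50-09:40, 09:50-10:10, 11:00-15:10, 16:20-18:20, 18:50-19:40

Only in the first: 11:00-15:10.
Only in the second: 08:00-08:20, 08:50-09:40, 09:50-10:10, 16:20-18:20, 18:50-19:40.
Together these are the periods covered by exactly one.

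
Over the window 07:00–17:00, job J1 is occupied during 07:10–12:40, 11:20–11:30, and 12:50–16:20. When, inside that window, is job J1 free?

The merged coverage is 07:10–12:40, 12:50–16:20.
Gaps within 07:00–17:00: 07:00–07:10, 12:40–12:50, 16:20–17:00.

07:00–07:10, 12:40–12:50, 16:20–17:00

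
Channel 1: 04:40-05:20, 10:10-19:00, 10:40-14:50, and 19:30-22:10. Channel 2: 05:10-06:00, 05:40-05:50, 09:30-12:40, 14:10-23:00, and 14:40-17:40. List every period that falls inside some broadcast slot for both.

Merge the first list: 04:40-05:20, 10:10-19:00, 19:30-22:10.
Merge the second list: 05:10-06:00, 09:30-12:40, 14:10-23:00.
04:40-05:20 meets the second set on 05:10-05:20.
10:10-19:00 meets the second set on 10:10-12:40, 14:10-19:00.
19:30-22:10 meets the second set on 19:30-22:10.

05:10-05:20, 10:10-12:40, 14:10-19:00, 19:30-22:10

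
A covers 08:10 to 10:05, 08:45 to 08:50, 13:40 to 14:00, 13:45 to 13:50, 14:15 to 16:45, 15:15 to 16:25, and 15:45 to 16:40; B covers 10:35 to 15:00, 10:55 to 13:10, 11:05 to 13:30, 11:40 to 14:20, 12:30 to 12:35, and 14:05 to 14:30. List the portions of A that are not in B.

08:10-10:05, 15:00-16:45

Merge the first list: 08:10-10:05, 13:40-14:00, 14:15-16:45.
Merge the second list: 10:35-15:00.
08:10-10:05 is untouched.
13:40-14:00 lies entirely inside B → drops out.
14:15-16:45 with B removed leaves 15:00-16:45.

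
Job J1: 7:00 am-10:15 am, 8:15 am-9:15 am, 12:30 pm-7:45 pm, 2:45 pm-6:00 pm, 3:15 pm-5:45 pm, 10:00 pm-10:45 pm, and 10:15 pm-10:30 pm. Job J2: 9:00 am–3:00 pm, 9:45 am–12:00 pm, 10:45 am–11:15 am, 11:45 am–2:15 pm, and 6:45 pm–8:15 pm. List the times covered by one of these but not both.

First set merges to 7:00 am–10:15 am, 12:30 pm–7:45 pm, 10:00 pm–10:45 pm.
Second set merges to 9:00 am–3:00 pm, 6:45 pm–8:15 pm.
Only in the first: 7:00 am–9:00 am, 3:00 pm–6:45 pm, 10:00 pm–10:45 pm.
Only in the second: 10:15 am–12:30 pm, 7:45 pm–8:15 pm.
Together these are the periods covered by exactly one.

7:00 am–9:00 am, 10:15 am–12:30 pm, 3:00 pm–6:45 pm, 7:45 pm–8:15 pm, 10:00 pm–10:45 pm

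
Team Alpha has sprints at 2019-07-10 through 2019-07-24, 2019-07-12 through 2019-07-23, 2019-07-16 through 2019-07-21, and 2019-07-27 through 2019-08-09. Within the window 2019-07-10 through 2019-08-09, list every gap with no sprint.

2019-07-25 through 2019-07-26

Covered (merged): 2019-07-10 through 2019-07-24, 2019-07-27 through 2019-08-09.
Uncovered inside 2019-07-10 through 2019-08-09: 2019-07-25 through 2019-07-26.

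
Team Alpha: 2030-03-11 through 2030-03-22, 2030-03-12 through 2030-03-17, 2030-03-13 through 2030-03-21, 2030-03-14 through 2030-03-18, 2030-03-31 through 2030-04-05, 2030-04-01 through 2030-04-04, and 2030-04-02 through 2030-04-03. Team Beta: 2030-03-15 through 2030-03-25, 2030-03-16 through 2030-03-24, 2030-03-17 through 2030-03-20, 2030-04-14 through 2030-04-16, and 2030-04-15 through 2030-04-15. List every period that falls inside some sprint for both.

2030-03-15 through 2030-03-22

First set merges to 2030-03-11 through 2030-03-22, 2030-03-31 through 2030-04-05.
Second set merges to 2030-03-15 through 2030-03-25, 2030-04-14 through 2030-04-16.
2030-03-11 through 2030-03-22 meets the second set on 2030-03-15 through 2030-03-22.
2030-03-31 through 2030-04-05: no overlap with the second set.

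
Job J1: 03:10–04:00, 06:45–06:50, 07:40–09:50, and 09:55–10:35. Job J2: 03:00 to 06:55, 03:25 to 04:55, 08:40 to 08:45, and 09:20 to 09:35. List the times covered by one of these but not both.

03:00–03:10, 04:00–06:45, 06:50–06:55, 07:40–08:40, 08:45–09:20, 09:35–09:50, 09:55–10:35

B, merged: 03:00–06:55, 08:40–08:45, 09:20–09:35.
Only in the first: 07:40–08:40, 08:45–09:20, 09:35–09:50, 09:55–10:35.
Only in the second: 03:00–03:10, 04:00–06:45, 06:50–06:55.
Together these are the periods covered by exactly one.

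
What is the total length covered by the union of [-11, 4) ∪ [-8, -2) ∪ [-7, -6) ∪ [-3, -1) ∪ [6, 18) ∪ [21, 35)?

41

Merged: [-11, 4), [6, 18), [21, 35).
Lengths: 15 + 12 + 14 = 41.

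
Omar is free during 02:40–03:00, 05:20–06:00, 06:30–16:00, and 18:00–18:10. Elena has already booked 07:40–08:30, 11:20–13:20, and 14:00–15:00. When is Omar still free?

02:40-03:00, 05:20-06:00, 06:30-07:40, 08:30-11:20, 13:20-14:00, 15:00-16:00, 18:00-18:10

02:40-03:00: nothing removed.
05:20-06:00: nothing removed.
06:30-16:00 \ B = 06:30-07:40, 08:30-11:20, 13:20-14:00, 15:00-16:00.
18:00-18:10: nothing removed.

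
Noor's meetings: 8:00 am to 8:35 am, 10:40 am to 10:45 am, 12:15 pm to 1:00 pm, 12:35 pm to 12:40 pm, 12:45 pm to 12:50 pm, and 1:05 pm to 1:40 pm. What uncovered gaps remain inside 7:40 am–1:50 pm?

After merging, the occupied span is 8:00 am-8:35 am, 10:40 am-10:45 am, 12:15 pm-1:00 pm, 1:05 pm-1:40 pm.
Uncovered inside 7:40 am-1:50 pm: 7:40 am-8:00 am, 8:35 am-10:40 am, 10:45 am-12:15 pm, 1:00 pm-1:05 pm, 1:40 pm-1:50 pm.

7:40 am-8:00 am, 8:35 am-10:40 am, 10:45 am-12:15 pm, 1:00 pm-1:05 pm, 1:40 pm-1:50 pm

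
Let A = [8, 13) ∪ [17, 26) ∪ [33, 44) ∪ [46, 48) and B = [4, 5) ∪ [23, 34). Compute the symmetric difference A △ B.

A but not B: [8, 13), [17, 23), [34, 44), [46, 48).
B but not A: [4, 5), [26, 33).
Combining gives A △ B.

[4, 5) ∪ [8, 13) ∪ [17, 23) ∪ [26, 33) ∪ [34, 44) ∪ [46, 48)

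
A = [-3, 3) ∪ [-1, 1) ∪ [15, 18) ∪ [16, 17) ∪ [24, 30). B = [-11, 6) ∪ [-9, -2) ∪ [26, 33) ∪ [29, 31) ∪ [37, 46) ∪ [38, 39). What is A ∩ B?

[-3, 3) ∪ [26, 30)

First set merges to [-3, 3), [15, 18), [24, 30).
Second set merges to [-11, 6), [26, 33), [37, 46).
[-3, 3) ∩ B → [-3, 3).
[15, 18) meets no B interval.
[24, 30) ∩ B → [26, 30).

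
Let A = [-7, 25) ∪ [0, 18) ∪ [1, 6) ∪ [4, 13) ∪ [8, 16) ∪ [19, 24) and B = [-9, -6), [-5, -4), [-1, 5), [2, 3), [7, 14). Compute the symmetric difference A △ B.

A, merged: [-7, 25).
B, merged: [-9, -6), [-5, -4), [-1, 5), [7, 14).
Only in the first: [-6, -5), [-4, -1), [5, 7), [14, 25).
Only in the second: [-9, -7).
Together these are the periods covered by exactly one.

[-9, -7) ∪ [-6, -5) ∪ [-4, -1) ∪ [5, 7) ∪ [14, 25)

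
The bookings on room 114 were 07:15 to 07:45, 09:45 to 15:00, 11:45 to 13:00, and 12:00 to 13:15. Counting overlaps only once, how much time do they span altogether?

Merged: 07:15–07:45, 09:45–15:00.
Lengths: 30 min + 5 h 15 min = 5 h 45 min.

5 h 45 min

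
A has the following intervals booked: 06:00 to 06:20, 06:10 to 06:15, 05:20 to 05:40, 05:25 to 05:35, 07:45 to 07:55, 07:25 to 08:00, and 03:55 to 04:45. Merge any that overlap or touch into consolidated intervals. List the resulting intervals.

Sort by start: 03:55–04:45, 05:20–05:40, 05:25–05:35, 06:00–06:20, 06:10–06:15, 07:25–08:00, 07:45–07:55.
05:20–05:40 is disjoint → start new block.
05:25–05:35 overlaps/touches 05:20–05:40 → extend to 05:20–05:40.
06:00–06:20 is disjoint → start new block.
06:10–06:15 overlaps/touches 06:00–06:20 → extend to 06:00–06:20.
07:25–08:00 is disjoint → start new block.
07:45–07:55 overlaps/touches 07:25–08:00 → extend to 07:25–08:00.

03:55–04:45, 05:20–05:40, 06:00–06:20, 07:25–08:00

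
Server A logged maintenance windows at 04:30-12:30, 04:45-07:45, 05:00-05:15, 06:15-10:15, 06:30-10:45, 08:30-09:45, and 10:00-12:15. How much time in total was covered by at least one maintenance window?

8 h

Merged: 04:30–12:30.
Length: 8 h.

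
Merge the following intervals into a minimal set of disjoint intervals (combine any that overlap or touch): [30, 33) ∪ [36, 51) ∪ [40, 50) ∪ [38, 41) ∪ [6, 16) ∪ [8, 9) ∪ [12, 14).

Sort by start: [6, 16), [8, 9), [12, 14), [30, 33), [36, 51), [38, 41), [40, 50).
[8, 9) overlaps/touches [6, 16) → extend to [6, 16).
[12, 14) overlaps/touches [6, 16) → extend to [6, 16).
[30, 33) is disjoint → start new block.
[36, 51) is disjoint → start new block.
[38, 41) overlaps/touches [36, 51) → extend to [36, 51).
[40, 50) overlaps/touches [36, 51) → extend to [36, 51).

[6, 16) ∪ [30, 33) ∪ [36, 51)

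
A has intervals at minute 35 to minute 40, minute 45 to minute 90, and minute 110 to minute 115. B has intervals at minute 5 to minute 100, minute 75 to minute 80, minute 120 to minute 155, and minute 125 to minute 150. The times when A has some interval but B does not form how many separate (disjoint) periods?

1

Merge the second list: minute 5 to minute 100, minute 120 to minute 155.
A \ B = minute 110 to minute 115.
That is 1 disjoint piece.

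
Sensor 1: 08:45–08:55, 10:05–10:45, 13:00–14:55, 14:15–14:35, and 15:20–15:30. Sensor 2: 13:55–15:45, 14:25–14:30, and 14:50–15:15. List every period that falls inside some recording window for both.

13:55–14:55, 15:20–15:30

A, merged: 08:45–08:55, 10:05–10:45, 13:00–14:55, 15:20–15:30.
B, merged: 13:55–15:45.
08:45–08:55: no overlap with the second set.
10:05–10:45: no overlap with the second set.
13:00–14:55 meets the second set on 13:55–14:55.
15:20–15:30 meets the second set on 15:20–15:30.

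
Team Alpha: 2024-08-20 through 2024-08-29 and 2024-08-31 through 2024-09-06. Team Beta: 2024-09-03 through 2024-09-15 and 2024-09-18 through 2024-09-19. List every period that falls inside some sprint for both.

2024-09-03 through 2024-09-06

2024-08-20 through 2024-08-29 meets no B interval.
2024-08-31 through 2024-09-06 ∩ B → 2024-09-03 through 2024-09-06.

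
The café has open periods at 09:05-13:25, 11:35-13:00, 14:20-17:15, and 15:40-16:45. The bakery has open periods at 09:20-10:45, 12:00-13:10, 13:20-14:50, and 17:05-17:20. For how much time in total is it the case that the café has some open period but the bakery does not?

Merge the first list: 09:05–13:25, 14:20–17:15.
A \ B = 09:05–09:20, 10:45–12:00, 13:10–13:20, 14:50–17:05.
Total: 15 min + 1 h 15 min + 10 min + 2 h 15 min = 3 h 55 min.

3 h 55 min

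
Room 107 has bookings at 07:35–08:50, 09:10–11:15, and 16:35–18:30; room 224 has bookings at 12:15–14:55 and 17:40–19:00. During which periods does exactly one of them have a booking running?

07:35–08:50, 09:10–11:15, 12:15–14:55, 16:35–17:40, 18:30–19:00

A but not B: 07:35–08:50, 09:10–11:15, 16:35–17:40.
B but not A: 12:15–14:55, 18:30–19:00.
Combining gives A △ B.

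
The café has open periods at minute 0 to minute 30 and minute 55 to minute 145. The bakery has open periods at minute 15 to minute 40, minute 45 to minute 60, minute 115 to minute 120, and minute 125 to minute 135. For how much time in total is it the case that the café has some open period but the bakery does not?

85 minutes

A \ B = minute 0 to minute 15, minute 60 to minute 115, minute 120 to minute 125, minute 135 to minute 145.
Total: 15 minutes + 55 minutes + 5 minutes + 10 minutes = 85 minutes.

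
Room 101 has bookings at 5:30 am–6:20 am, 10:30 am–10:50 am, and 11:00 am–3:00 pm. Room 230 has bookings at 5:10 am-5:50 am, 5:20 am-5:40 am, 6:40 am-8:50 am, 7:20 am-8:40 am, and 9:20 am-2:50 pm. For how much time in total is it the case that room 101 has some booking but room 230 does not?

40 min

Second set merges to 5:10 am–5:50 am, 6:40 am–8:50 am, 9:20 am–2:50 pm.
A \ B = 5:50 am–6:20 am, 2:50 pm–3:00 pm.
Total: 30 min + 10 min = 40 min.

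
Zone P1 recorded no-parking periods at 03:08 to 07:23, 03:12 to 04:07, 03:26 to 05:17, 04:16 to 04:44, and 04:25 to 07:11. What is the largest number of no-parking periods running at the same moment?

Sweep endpoints in order; track running count of active intervals.
Peak of 4 reached at 04:25.

4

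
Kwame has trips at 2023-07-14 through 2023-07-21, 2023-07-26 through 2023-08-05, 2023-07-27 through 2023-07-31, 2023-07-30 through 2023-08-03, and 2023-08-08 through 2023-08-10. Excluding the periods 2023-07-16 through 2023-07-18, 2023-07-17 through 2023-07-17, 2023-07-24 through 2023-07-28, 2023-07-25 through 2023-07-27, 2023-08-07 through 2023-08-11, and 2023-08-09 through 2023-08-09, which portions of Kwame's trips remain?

2023-07-14 through 2023-07-15, 2023-07-19 through 2023-07-21, 2023-07-29 through 2023-08-05

A, merged: 2023-07-14 through 2023-07-21, 2023-07-26 through 2023-08-05, 2023-08-08 through 2023-08-10.
B, merged: 2023-07-16 through 2023-07-18, 2023-07-24 through 2023-07-28, 2023-08-07 through 2023-08-11.
2023-07-14 through 2023-07-21 with B removed leaves 2023-07-14 through 2023-07-15, 2023-07-19 through 2023-07-21.
2023-07-26 through 2023-08-05 with B removed leaves 2023-07-29 through 2023-08-05.
2023-08-08 through 2023-08-10 lies entirely inside B → drops out.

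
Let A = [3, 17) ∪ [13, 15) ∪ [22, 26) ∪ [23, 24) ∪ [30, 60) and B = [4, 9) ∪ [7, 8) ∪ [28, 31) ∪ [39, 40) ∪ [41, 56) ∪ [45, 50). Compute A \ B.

[3, 4) ∪ [9, 17) ∪ [22, 26) ∪ [31, 39) ∪ [40, 41) ∪ [56, 60)

A, merged: [3, 17), [22, 26), [30, 60).
B, merged: [4, 9), [28, 31), [39, 40), [41, 56).
[3, 17) minus B → [3, 4), [9, 17).
[22, 26): no B overlap → unchanged.
[30, 60) minus B → [31, 39), [40, 41), [56, 60).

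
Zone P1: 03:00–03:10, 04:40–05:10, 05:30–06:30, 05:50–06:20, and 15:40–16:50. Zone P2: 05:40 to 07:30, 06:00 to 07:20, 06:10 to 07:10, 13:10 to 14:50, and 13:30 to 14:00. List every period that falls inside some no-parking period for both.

05:40-06:30

A, merged: 03:00-03:10, 04:40-05:10, 05:30-06:30, 15:40-16:50.
B, merged: 05:40-07:30, 13:10-14:50.
03:00-03:10 falls entirely outside B.
04:40-05:10 falls entirely outside B.
05:30-06:30 overlaps B on 05:40-06:30.
15:40-16:50 falls entirely outside B.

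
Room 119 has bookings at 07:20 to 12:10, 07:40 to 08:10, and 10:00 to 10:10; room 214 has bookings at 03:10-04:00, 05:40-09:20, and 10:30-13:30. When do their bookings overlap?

07:20-09:20, 10:30-12:10

First set merges to 07:20-12:10.
07:20-12:10 ∩ B → 07:20-09:20, 10:30-12:10.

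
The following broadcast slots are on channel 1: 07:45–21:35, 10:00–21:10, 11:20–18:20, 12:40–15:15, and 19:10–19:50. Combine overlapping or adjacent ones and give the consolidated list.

10:00-21:10 overlaps/touches 07:45-21:35 → extend to 07:45-21:35.
11:20-18:20 overlaps/touches 07:45-21:35 → extend to 07:45-21:35.
12:40-15:15 overlaps/touches 07:45-21:35 → extend to 07:45-21:35.
19:10-19:50 overlaps/touches 07:45-21:35 → extend to 07:45-21:35.

07:45-21:35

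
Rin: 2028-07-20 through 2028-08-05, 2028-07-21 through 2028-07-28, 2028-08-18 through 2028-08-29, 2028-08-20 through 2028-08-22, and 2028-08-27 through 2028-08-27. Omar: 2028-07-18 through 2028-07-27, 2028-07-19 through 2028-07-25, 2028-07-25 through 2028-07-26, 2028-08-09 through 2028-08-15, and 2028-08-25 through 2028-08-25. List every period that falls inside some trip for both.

A, merged: 2028-07-20 through 2028-08-05, 2028-08-18 through 2028-08-29.
B, merged: 2028-07-18 through 2028-07-27, 2028-08-09 through 2028-08-15, 2028-08-25 through 2028-08-25.
2028-07-20 through 2028-08-05 ∩ B → 2028-07-20 through 2028-07-27.
2028-08-18 through 2028-08-29 ∩ B → 2028-08-25 through 2028-08-25.

2028-07-20 through 2028-07-27, 2028-08-25 through 2028-08-25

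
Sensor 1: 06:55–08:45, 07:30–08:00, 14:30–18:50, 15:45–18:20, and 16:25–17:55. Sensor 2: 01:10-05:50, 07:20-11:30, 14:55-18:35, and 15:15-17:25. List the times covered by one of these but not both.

01:10-05:50, 06:55-07:20, 08:45-11:30, 14:30-14:55, 18:35-18:50

A, merged: 06:55-08:45, 14:30-18:50.
B, merged: 01:10-05:50, 07:20-11:30, 14:55-18:35.
A but not B: 06:55-07:20, 14:30-14:55, 18:35-18:50.
B but not A: 01:10-05:50, 08:45-11:30.
Combining gives A △ B.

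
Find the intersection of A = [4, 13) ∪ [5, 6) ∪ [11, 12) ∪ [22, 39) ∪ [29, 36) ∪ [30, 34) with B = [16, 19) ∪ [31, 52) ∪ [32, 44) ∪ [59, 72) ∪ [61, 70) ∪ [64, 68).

Merge the first list: [4, 13), [22, 39).
Merge the second list: [16, 19), [31, 52), [59, 72).
[4, 13): no overlap with the second set.
[22, 39) meets the second set on [31, 39).

[31, 39)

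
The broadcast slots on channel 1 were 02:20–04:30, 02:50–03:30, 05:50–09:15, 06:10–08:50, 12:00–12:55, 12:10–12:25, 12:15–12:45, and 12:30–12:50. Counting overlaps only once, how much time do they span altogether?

Merged: 02:20-04:30, 05:50-09:15, 12:00-12:55.
Lengths: 2 h 10 min + 3 h 25 min + 55 min = 6 h 30 min.

6 h 30 min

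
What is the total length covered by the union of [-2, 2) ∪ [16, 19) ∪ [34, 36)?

Merged: [-2, 2), [16, 19), [34, 36).
Lengths: 4 + 3 + 2 = 9.

9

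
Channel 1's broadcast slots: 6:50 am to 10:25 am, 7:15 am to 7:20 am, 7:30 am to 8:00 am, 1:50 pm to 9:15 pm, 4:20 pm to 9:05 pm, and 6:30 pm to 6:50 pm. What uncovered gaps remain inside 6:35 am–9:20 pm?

6:35 am–6:50 am, 10:25 am–1:50 pm, 9:15 pm–9:20 pm

The merged coverage is 6:50 am–10:25 am, 1:50 pm–9:15 pm.
Uncovered inside 6:35 am–9:20 pm: 6:35 am–6:50 am, 10:25 am–1:50 pm, 9:15 pm–9:20 pm.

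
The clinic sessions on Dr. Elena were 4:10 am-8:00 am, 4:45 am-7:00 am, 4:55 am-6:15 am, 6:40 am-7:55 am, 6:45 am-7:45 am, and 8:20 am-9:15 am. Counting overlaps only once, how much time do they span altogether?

4 h 45 min

Merged: 4:10 am–8:00 am, 8:20 am–9:15 am.
Lengths: 3 h 50 min + 55 min = 4 h 45 min.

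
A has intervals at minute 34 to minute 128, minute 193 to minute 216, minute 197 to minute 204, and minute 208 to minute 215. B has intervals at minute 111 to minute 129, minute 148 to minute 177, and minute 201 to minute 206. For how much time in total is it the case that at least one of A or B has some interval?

147 minutes

Merge the first list: minute 34 to minute 128, minute 193 to minute 216.
A ∪ B = minute 34 to minute 129, minute 148 to minute 177, minute 193 to minute 216.
Total: 95 minutes + 29 minutes + 23 minutes = 147 minutes.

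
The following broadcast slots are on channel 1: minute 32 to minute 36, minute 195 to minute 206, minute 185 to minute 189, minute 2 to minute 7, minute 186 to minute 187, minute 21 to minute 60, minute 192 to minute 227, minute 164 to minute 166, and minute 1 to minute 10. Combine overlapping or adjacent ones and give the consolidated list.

Sort by start: minute 1 to minute 10, minute 2 to minute 7, minute 21 to minute 60, minute 32 to minute 36, minute 164 to minute 166, minute 185 to minute 189, minute 186 to minute 187, minute 192 to minute 227, minute 195 to minute 206.
minute 2 to minute 7 overlaps/touches minute 1 to minute 10 → extend to minute 1 to minute 10.
minute 21 to minute 60 is disjoint → start new block.
minute 32 to minute 36 overlaps/touches minute 21 to minute 60 → extend to minute 21 to minute 60.
minute 164 to minute 166 is disjoint → start new block.
minute 185 to minute 189 is disjoint → start new block.
minute 186 to minute 187 overlaps/touches minute 185 to minute 189 → extend to minute 185 to minute 189.
minute 192 to minute 227 is disjoint → start new block.
minute 195 to minute 206 overlaps/touches minute 192 to minute 227 → extend to minute 192 to minute 227.

minute 1 to minute 10, minute 21 to minute 60, minute 164 to minute 166, minute 185 to minute 189, minute 192 to minute 227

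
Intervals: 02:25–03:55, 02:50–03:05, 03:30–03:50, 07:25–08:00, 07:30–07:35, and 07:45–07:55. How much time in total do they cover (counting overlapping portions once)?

2 h 5 min

Merged: 02:25–03:55, 07:25–08:00.
Lengths: 1 h 30 min + 35 min = 2 h 5 min.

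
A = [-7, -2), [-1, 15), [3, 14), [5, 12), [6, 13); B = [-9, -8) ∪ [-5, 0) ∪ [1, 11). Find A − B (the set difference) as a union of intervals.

A, merged: [-7, -2), [-1, 15).
[-7, -2) minus B → [-7, -5).
[-1, 15) minus B → [0, 1), [11, 15).

[-7, -5) ∪ [0, 1) ∪ [11, 15)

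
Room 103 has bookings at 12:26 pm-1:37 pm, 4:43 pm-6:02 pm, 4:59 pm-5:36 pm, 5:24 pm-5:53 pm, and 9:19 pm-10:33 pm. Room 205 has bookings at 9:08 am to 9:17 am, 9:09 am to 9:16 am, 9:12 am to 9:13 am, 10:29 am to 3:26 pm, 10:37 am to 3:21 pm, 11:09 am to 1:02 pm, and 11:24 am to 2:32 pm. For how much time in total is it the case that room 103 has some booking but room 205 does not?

First set merges to 12:26 pm–1:37 pm, 4:43 pm–6:02 pm, 9:19 pm–10:33 pm.
Second set merges to 9:08 am–9:17 am, 10:29 am–3:26 pm.
A \ B = 4:43 pm–6:02 pm, 9:19 pm–10:33 pm.
Total: 1 h 19 min + 1 h 14 min = 2 h 33 min.

2 h 33 min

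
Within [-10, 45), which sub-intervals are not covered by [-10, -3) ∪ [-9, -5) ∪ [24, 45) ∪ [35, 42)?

[-3, 24)

The merged coverage is [-10, -3), [24, 45).
Uncovered inside [-10, 45): [-3, 24).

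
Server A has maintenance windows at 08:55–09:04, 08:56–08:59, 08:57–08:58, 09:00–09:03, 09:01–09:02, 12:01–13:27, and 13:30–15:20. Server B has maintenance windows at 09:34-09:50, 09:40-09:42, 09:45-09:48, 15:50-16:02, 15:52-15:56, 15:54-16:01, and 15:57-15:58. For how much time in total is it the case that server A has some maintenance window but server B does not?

First set merges to 08:55–09:04, 12:01–13:27, 13:30–15:20.
Second set merges to 09:34–09:50, 15:50–16:02.
A \ B = 08:55–09:04, 12:01–13:27, 13:30–15:20.
Total: 9 min + 1 h 26 min + 1 h 50 min = 3 h 25 min.

3 h 25 min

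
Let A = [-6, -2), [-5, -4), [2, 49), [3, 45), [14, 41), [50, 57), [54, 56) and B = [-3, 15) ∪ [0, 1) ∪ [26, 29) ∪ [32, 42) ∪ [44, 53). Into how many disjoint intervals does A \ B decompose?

A, merged: [-6, -2), [2, 49), [50, 57).
B, merged: [-3, 15), [26, 29), [32, 42), [44, 53).
A \ B = [-6, -3), [15, 26), [29, 32), [42, 44), [53, 57).
That is 5 disjoint pieces.

5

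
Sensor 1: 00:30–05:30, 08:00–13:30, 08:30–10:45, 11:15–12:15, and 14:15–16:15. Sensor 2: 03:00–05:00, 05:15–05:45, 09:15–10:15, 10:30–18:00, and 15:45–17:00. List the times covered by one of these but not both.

00:30-03:00, 05:00-05:15, 05:30-05:45, 08:00-09:15, 10:15-10:30, 13:30-14:15, 16:15-18:00

A, merged: 00:30-05:30, 08:00-13:30, 14:15-16:15.
B, merged: 03:00-05:00, 05:15-05:45, 09:15-10:15, 10:30-18:00.
A but not B: 00:30-03:00, 05:00-05:15, 08:00-09:15, 10:15-10:30.
B but not A: 05:30-05:45, 13:30-14:15, 16:15-18:00.
Combining gives A △ B.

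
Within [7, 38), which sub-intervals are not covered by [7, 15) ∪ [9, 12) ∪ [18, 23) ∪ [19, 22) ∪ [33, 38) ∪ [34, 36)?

The merged coverage is [7, 15), [18, 23), [33, 38).
Uncovered inside [7, 38): [15, 18), [23, 33).

[15, 18) ∪ [23, 33)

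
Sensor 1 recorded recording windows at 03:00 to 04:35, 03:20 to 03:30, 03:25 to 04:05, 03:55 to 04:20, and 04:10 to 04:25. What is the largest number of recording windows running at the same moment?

3

At 03:25, 3 of the intervals are simultaneously active.
No point has more.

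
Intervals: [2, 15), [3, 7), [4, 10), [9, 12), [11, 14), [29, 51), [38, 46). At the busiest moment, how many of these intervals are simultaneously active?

Walk the sorted start/end points keeping a running depth.
The depth first hits 3 at 4.

3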